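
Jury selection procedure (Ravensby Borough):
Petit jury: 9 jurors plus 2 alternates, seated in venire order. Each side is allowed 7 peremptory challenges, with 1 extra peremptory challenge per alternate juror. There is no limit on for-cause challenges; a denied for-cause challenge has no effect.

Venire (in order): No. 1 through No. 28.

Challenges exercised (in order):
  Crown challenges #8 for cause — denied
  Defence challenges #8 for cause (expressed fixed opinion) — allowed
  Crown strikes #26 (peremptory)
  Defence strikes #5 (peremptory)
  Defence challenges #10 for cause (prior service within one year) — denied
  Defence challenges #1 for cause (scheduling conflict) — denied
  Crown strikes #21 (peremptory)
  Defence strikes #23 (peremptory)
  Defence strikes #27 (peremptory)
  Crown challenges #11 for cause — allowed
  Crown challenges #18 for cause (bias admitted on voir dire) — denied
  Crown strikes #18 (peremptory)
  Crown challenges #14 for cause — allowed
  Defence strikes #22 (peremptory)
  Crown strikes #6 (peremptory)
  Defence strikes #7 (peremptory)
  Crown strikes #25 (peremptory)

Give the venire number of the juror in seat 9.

15

Removed: #5, #6, #7, #8, #11, #14, #18, #21, #22, #23, #25, #26, #27. (#1, #10 stay — for-cause denied.)
Seating in order: seats 1–9 → #1, #2, #3, #4, #9, #10, #12, #13, #15; alternates → #16, #17.
So seat 9 is #15.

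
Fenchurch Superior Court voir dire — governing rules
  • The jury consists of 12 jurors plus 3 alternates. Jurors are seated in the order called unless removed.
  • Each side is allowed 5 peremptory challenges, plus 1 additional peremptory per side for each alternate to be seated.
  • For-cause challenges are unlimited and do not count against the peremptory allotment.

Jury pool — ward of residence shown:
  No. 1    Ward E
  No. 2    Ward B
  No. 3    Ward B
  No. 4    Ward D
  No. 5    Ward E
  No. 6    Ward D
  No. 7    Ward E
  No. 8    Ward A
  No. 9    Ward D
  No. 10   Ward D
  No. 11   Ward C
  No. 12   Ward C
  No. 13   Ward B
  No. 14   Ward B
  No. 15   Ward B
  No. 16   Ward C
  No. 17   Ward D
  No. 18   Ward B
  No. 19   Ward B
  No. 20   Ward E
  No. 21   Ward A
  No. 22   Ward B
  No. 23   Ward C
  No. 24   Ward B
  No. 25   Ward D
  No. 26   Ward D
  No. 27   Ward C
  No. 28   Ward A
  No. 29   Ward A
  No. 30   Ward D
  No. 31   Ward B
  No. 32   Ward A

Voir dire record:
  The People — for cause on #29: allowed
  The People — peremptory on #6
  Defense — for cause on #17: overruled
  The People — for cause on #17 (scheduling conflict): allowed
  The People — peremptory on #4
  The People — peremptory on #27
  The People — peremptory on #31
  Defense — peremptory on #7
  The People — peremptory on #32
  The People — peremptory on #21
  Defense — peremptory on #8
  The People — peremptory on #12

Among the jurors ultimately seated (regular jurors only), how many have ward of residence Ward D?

Removed: #4, #6, #7, #8, #12, #17, #21, #27, #29, #31, #32.
Seated jurors 1–12: #1, #2, #3, #5, #9, #10, #11, #13, #14, #15, #16, #18 (alternates #19, #20, #22 not counted).
Of those, in Ward D: #9, #10 → 2.

2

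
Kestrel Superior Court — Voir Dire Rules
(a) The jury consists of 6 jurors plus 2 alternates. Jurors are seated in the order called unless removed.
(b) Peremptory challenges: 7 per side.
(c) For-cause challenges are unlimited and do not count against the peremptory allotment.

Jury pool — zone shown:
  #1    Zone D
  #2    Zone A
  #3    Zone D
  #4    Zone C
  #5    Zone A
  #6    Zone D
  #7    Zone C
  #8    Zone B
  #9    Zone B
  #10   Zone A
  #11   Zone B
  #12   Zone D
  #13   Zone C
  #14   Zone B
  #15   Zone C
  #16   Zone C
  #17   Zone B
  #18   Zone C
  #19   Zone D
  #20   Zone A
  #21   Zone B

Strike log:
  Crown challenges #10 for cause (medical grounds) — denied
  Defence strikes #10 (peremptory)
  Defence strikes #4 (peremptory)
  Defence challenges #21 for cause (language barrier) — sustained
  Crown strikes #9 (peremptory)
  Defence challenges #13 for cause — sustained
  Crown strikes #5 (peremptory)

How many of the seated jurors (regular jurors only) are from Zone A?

Removed: #4, #5, #9, #10, #13, #21.
Seated jurors 1–6: #1, #2, #3, #6, #7, #8 (alternates #11, #12 not counted).
Of those, in Zone A: #2 → 1.

1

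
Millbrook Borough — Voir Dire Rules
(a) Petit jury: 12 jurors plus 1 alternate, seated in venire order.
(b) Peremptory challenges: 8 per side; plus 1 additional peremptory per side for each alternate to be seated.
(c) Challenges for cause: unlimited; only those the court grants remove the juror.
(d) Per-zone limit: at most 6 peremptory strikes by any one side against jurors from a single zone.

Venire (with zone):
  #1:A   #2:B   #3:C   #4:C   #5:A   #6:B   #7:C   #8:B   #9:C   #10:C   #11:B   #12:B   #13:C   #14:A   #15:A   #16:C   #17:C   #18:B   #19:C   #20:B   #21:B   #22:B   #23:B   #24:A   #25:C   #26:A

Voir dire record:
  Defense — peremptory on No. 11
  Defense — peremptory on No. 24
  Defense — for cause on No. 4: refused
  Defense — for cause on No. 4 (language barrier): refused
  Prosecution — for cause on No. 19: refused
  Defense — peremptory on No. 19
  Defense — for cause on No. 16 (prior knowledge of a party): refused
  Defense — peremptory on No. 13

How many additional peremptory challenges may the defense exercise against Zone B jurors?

5

Defense peremptories so far: #11, #24, #19, #13 — 4 of 9 used, 5 left overall.
Against Zone B: #11 — 1 used; per-zone cap 6 leaves 5.
Binding limit: min(5, 5) = 5.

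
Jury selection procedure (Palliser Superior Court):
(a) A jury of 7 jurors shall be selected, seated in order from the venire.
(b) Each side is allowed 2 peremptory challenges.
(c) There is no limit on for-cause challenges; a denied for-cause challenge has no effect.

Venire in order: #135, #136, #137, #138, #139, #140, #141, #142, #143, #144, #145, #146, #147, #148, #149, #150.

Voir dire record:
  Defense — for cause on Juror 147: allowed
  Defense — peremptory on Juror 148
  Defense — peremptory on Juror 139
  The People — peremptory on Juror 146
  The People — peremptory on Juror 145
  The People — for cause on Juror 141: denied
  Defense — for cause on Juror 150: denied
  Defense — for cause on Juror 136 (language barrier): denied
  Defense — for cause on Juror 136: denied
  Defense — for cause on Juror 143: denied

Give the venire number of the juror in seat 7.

142

Removed: #139, #145, #146, #147, #148. (#136, #141, #143, #150 stay — for-cause denied.)
Seating in order: seats 1–7 → #135, #136, #137, #138, #140, #141, #142.
So seat 7 is #142.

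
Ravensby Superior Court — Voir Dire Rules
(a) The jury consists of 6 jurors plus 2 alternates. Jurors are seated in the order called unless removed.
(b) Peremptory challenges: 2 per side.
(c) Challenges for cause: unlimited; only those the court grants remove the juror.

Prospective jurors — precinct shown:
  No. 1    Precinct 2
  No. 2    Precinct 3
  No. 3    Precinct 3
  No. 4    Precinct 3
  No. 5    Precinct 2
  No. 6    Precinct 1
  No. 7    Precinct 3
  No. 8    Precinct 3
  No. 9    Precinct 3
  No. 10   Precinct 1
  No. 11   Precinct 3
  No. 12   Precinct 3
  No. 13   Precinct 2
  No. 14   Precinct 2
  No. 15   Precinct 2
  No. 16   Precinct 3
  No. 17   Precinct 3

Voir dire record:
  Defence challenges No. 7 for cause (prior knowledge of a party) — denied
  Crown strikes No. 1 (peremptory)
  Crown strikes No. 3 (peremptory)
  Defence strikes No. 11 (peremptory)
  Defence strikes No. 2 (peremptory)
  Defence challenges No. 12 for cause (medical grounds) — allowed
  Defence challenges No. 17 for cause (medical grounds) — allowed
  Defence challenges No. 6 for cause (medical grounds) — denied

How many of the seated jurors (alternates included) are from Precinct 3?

Removed: #1, #2, #3, #11, #12, #17.
Seated (8 incl. alternates): #4, #5, #6, #7, #8, #9, #10, #13.
Of those, in Precinct 3: #4, #7, #8, #9 → 4.

4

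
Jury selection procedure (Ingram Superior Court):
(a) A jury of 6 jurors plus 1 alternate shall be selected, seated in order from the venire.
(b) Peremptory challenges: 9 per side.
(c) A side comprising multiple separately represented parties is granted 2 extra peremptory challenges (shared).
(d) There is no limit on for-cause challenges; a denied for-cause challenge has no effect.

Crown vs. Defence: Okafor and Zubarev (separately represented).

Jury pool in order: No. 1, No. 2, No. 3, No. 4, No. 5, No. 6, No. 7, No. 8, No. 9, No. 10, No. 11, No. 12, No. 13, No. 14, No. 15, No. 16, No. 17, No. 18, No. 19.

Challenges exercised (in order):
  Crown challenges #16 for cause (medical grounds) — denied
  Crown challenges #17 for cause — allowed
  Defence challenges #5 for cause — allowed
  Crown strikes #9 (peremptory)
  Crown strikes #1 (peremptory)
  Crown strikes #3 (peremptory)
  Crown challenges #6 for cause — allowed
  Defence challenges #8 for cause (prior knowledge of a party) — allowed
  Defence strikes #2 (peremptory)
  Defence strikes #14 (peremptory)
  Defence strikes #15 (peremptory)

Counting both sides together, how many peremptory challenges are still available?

14

Crown allotment: 9. Defence allotment: 9 base + 2 multi-party = 11.
Crown peremptories used: #9, #1, #3 — 3 (for-cause on #16, #17, #6 don't count).
Defence peremptories used: #2, #14, #15 — 3 (for-cause on #5, #8 don't count).
Remaining: (9 − 3) + (11 − 3) = 14.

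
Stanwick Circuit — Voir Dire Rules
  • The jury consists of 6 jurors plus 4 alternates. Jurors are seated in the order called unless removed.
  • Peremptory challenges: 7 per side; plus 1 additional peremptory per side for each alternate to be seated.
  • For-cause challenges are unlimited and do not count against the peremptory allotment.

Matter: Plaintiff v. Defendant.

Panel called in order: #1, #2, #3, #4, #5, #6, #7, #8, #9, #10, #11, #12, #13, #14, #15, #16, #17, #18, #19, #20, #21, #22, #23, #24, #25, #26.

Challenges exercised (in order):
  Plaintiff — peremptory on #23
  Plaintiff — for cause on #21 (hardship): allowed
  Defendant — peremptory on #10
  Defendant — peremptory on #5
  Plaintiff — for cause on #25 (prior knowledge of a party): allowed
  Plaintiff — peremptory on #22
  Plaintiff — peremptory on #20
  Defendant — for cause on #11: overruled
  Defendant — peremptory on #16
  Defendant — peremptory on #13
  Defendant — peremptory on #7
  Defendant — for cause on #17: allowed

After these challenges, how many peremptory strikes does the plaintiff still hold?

8

Plaintiff allotment: 7 base + 1 × 4 alternates = 11.
Plaintiff peremptories used: #23, #22, #20 — 3 (for-cause on #21, #25 don't count).
Remaining: 11 − 3 = 8.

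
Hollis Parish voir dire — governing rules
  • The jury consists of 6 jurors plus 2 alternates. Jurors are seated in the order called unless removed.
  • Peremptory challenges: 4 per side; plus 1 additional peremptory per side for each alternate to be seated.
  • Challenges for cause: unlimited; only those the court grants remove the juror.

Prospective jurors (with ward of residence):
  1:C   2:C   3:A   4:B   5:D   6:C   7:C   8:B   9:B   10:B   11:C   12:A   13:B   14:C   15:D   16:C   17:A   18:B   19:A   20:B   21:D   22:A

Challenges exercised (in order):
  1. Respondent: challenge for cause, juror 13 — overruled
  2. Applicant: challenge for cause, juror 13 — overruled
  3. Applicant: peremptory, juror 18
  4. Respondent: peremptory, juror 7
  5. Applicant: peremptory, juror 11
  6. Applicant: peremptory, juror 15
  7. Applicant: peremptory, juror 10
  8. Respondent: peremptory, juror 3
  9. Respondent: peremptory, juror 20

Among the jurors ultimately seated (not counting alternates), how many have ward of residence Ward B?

2

Removed: #3, #7, #10, #11, #15, #18, #20.
Seated jurors 1–6: #1, #2, #4, #5, #6, #8 (alternates #9, #12 not counted).
Of those, in Ward B: #4, #8 → 2.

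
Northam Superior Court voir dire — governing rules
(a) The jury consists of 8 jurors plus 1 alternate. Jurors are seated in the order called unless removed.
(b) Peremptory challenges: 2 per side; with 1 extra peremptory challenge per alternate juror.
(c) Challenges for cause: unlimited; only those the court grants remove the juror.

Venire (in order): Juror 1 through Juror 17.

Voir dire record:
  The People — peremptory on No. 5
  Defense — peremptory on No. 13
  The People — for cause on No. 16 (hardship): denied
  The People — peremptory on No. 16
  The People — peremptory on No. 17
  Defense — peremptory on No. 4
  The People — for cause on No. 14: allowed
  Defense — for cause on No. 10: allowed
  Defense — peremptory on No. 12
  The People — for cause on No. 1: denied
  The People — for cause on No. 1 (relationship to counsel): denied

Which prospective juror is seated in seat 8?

11

Removed: #4, #5, #10, #12, #13, #14, #16, #17. (#1 stays — for-cause denied.)
Seating in order: seats 1–8 → #1, #2, #3, #6, #7, #8, #9, #11; alternates → #15.
So seat 8 is #11.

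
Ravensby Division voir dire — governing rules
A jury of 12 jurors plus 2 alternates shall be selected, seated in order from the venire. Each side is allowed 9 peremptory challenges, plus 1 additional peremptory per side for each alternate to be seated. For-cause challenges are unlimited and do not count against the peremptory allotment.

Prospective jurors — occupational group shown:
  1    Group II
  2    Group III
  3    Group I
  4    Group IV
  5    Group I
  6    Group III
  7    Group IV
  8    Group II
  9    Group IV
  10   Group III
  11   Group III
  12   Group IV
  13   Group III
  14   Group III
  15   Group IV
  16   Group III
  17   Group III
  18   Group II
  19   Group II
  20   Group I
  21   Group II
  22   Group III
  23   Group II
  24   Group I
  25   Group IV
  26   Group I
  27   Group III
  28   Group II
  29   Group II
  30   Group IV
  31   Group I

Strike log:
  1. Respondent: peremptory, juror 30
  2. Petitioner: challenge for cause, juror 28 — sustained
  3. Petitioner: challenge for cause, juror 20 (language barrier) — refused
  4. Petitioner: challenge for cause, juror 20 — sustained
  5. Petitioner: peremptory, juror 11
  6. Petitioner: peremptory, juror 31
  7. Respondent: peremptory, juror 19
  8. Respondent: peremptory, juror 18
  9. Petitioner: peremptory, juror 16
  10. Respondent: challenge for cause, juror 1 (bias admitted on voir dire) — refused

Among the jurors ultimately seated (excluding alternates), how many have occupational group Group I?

Removed: #11, #16, #18, #19, #20, #28, #30, #31.
Seated jurors 1–12: #1, #2, #3, #4, #5, #6, #7, #8, #9, #10, #12, #13 (alternates #14, #15 not counted).
Of those, in Group I: #3, #5 → 2.

2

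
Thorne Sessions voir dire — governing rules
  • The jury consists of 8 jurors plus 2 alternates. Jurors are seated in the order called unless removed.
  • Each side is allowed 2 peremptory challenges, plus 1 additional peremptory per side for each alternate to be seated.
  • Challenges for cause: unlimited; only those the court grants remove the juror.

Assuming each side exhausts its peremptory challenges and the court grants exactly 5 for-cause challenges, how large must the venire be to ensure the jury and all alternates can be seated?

Seats to fill: 8 + 2 alternates = 10.
Peremptories: 2 + 1×2 = 4 per side × 2 sides = 8.
For-cause removals: 5.
Minimum venire: 10 + 8 + 5 = 23.

23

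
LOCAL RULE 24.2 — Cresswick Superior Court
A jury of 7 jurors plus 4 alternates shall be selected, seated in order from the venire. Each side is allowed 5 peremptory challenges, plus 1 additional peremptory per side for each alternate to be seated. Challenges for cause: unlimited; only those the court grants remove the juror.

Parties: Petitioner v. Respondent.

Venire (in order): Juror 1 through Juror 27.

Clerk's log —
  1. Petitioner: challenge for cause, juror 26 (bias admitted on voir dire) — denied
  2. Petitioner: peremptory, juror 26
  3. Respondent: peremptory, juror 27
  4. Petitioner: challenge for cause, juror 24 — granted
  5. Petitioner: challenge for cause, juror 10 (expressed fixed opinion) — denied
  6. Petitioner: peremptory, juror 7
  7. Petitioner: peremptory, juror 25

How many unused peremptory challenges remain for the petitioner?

6

Petitioner allotment: 5 base + 1 × 4 alternates = 9.
Petitioner peremptories used: #26, #7, #25 — 3 (for-cause on #26, #24, #10 don't count).
Remaining: 9 − 3 = 6.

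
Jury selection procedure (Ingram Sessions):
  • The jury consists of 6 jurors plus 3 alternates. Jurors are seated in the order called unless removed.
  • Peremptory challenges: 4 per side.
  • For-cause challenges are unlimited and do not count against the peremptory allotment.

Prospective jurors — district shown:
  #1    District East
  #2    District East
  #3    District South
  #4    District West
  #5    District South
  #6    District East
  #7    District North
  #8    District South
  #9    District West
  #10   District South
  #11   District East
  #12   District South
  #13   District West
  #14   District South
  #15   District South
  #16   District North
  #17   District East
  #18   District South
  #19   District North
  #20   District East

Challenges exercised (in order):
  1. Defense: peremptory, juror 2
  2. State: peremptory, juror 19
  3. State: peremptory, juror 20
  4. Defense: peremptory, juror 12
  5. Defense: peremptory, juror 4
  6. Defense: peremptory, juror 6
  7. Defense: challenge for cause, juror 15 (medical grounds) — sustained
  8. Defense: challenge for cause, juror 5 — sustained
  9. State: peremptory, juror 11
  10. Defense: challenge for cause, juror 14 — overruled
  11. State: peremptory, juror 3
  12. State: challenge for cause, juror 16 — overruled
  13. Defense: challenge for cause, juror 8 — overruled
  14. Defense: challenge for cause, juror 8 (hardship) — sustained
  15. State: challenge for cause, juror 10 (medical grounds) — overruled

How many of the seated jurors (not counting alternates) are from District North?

1

Removed: #2, #3, #4, #5, #6, #8, #11, #12, #15, #19, #20.
Seated jurors 1–6: #1, #7, #9, #10, #13, #14 (alternates #16, #17, #18 not counted).
Of those, in District North: #7 → 1.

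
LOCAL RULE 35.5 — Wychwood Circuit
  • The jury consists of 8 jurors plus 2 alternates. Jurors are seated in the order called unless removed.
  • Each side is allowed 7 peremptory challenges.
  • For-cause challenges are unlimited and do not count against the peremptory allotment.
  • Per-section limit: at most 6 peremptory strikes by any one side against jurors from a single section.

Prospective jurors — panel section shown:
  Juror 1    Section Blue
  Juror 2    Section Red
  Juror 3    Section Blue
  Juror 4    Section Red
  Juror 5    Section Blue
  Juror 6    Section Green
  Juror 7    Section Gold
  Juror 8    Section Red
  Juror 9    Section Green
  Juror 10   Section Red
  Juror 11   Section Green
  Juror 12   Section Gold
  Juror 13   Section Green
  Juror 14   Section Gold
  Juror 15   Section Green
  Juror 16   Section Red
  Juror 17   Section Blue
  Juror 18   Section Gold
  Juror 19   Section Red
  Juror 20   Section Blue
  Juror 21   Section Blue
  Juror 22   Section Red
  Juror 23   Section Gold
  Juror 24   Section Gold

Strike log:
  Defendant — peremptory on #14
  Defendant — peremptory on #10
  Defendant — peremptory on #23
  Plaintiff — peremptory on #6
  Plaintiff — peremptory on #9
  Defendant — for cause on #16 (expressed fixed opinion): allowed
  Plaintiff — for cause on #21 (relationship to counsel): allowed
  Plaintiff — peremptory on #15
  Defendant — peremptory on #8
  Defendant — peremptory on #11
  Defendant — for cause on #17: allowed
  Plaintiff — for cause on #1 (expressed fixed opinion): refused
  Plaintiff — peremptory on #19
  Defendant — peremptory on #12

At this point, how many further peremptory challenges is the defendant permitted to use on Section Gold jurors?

1

Defendant peremptories so far: #14, #10, #23, #8, #11, #12 — 6 of 7 used, 1 left overall.
Against Section Gold: #14, #23, #12 — 3 used; per-section cap 6 leaves 3.
Binding limit: min(1, 3) = 1.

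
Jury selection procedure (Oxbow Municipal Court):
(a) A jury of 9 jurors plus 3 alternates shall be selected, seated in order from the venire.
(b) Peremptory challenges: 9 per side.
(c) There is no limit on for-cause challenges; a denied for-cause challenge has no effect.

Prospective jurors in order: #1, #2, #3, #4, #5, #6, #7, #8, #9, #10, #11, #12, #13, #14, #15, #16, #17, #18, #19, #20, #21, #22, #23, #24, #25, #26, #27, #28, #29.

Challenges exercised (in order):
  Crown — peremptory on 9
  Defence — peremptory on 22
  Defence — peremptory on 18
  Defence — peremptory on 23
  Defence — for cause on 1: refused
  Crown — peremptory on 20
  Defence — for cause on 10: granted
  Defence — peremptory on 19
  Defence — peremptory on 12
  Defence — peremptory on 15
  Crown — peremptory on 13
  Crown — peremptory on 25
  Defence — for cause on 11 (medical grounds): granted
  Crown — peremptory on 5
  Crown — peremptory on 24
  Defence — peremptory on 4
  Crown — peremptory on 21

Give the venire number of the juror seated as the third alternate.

28

Removed: #4, #5, #9, #10, #11, #12, #13, #15, #18, #19, #20, #21, #22, #23, #24, #25. (#1 stays — for-cause denied.)
Seating in order: seats 1–9 → #1, #2, #3, #6, #7, #8, #14, #16, #17; alternates → #26, #27, #28.
So alternate 3 is #28.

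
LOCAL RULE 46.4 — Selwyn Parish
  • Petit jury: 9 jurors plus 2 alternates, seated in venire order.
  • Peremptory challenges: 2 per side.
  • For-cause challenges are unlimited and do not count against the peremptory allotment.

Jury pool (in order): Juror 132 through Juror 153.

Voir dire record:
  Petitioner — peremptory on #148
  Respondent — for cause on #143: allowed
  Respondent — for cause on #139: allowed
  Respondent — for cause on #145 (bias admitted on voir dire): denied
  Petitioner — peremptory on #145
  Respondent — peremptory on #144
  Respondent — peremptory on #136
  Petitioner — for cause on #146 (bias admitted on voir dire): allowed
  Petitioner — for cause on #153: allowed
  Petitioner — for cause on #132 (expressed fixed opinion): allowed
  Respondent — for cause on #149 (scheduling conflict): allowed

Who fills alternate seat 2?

Removed: #132, #136, #139, #143, #144, #145, #146, #148, #149, #153.
Seating in order: seats 1–9 → #133, #134, #135, #137, #138, #140, #141, #142, #147; alternates → #150, #151.
So alternate 2 is #151.

151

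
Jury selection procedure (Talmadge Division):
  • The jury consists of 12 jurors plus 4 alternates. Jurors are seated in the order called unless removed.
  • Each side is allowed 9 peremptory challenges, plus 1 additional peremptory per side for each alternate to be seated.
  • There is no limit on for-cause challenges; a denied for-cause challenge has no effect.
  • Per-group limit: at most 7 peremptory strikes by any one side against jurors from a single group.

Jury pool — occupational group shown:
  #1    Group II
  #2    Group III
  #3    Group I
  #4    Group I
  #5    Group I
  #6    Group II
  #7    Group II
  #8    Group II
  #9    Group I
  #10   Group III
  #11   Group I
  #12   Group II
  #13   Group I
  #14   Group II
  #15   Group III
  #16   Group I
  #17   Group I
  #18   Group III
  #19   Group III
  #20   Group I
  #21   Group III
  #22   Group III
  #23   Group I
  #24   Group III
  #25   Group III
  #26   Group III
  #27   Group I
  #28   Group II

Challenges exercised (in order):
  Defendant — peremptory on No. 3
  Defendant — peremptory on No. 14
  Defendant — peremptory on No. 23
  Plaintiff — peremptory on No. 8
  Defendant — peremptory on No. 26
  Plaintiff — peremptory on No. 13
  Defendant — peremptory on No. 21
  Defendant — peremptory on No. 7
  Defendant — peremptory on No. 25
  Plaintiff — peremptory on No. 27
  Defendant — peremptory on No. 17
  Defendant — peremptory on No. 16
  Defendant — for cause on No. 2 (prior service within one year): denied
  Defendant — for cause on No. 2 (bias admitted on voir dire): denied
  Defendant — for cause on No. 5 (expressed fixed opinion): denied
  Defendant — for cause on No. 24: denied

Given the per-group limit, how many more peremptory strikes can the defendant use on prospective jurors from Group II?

4

Defendant peremptories so far: #3, #14, #23, #26, #21, #7, #25, #17, #16 — 9 of 13 used, 4 left overall.
Against Group II: #14, #7 — 2 used; per-group cap 7 leaves 5.
Binding limit: min(4, 5) = 4.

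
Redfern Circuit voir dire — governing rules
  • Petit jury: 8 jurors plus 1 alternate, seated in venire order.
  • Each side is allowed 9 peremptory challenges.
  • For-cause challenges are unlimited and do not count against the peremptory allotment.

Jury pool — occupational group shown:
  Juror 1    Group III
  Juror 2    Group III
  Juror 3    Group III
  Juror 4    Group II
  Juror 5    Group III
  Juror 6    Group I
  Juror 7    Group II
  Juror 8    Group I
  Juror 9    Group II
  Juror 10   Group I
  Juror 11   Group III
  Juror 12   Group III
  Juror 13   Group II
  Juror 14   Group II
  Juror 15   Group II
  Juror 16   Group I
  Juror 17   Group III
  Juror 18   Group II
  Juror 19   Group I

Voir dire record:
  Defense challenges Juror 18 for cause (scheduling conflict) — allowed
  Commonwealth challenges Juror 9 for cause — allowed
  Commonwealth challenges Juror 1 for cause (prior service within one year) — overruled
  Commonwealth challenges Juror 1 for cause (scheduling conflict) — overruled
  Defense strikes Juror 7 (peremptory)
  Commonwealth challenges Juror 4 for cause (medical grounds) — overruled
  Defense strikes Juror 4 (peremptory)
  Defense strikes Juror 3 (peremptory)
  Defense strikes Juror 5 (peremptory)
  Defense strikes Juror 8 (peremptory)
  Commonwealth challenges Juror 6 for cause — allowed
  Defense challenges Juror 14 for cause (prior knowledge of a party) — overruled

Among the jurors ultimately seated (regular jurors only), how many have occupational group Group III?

Removed: #3, #4, #5, #6, #7, #8, #9, #18.
Seated jurors 1–8: #1, #2, #10, #11, #12, #13, #14, #15 (alternates #16 not counted).
Of those, in Group III: #1, #2, #11, #12 → 4.

4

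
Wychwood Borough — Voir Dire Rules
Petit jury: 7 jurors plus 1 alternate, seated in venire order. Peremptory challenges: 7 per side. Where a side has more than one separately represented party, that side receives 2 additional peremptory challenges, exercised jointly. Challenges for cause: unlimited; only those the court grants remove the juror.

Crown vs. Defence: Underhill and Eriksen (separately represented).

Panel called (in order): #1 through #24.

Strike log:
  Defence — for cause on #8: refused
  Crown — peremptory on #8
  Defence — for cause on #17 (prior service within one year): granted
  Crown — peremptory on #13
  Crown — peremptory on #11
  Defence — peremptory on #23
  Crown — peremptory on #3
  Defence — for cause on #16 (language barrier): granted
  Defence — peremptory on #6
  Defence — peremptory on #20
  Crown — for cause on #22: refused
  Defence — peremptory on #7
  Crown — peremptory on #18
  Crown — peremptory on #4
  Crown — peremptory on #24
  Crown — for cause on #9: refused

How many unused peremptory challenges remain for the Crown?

Crown allotment: 7.
Crown peremptories used: #8, #13, #11, #3, #18, #4, #24 — 7 (for-cause on #22, #9 don't count).
Remaining: 7 − 7 = 0.

0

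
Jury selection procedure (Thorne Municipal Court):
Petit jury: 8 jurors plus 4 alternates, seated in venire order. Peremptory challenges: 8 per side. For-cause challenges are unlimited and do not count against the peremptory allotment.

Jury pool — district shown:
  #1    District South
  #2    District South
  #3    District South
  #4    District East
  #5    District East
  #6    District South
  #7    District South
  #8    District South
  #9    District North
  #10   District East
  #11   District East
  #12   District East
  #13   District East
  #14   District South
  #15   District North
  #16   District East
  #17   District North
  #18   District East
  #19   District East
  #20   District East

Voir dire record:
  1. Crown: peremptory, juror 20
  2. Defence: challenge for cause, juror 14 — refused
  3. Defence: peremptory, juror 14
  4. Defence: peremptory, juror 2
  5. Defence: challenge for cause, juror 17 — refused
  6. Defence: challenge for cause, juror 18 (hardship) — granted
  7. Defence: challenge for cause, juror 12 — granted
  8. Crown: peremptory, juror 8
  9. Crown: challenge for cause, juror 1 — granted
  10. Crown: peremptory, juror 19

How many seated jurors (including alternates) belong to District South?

Removed: #1, #2, #8, #12, #14, #18, #19, #20.
Seated (12 incl. alternates): #3, #4, #5, #6, #7, #9, #10, #11, #13, #15, #16, #17.
Of those, in District South: #3, #6, #7 → 3.

3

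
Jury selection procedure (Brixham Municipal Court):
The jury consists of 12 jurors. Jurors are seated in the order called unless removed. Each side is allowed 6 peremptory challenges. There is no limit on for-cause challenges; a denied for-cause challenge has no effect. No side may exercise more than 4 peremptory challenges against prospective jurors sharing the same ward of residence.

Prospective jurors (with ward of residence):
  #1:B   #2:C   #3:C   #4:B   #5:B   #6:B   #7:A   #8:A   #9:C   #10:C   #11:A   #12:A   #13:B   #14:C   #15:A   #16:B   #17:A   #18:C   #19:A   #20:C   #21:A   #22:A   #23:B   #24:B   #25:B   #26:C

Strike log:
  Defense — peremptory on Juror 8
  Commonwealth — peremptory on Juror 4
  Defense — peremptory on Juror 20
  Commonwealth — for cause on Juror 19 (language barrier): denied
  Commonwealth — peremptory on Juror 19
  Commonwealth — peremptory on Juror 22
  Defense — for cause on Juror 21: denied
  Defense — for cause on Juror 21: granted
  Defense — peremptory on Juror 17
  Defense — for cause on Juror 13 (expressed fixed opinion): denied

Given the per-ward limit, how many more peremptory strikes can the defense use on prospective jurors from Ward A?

2

Defense peremptories so far: #8, #20, #17 — 3 of 6 used, 3 left overall.
Against Ward A: #8, #17 — 2 used; per-ward cap 4 leaves 2.
Binding limit: min(3, 2) = 2.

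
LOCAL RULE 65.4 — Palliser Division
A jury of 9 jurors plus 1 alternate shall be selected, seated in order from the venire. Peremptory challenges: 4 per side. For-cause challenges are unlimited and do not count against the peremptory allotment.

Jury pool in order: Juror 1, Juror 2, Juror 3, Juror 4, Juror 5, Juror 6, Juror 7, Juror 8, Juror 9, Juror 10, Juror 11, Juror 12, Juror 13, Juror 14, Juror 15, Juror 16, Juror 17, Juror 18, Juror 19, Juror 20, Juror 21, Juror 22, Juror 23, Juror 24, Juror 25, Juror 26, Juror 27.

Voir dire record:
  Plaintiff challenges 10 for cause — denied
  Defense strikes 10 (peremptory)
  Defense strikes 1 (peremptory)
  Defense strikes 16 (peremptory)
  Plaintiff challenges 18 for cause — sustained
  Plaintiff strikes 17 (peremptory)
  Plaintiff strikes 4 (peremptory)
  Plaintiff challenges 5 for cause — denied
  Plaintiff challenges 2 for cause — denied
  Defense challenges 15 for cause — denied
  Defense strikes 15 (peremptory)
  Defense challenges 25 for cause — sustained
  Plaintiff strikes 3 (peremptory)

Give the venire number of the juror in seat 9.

Removed: #1, #3, #4, #10, #15, #16, #17, #18, #25. (#2, #5 stay — for-cause denied.)
Filling seats in venire order through position 9: #2, #5, #6, #7, #8, #9, #11, #12, #13.
So seat 9 is #13.

13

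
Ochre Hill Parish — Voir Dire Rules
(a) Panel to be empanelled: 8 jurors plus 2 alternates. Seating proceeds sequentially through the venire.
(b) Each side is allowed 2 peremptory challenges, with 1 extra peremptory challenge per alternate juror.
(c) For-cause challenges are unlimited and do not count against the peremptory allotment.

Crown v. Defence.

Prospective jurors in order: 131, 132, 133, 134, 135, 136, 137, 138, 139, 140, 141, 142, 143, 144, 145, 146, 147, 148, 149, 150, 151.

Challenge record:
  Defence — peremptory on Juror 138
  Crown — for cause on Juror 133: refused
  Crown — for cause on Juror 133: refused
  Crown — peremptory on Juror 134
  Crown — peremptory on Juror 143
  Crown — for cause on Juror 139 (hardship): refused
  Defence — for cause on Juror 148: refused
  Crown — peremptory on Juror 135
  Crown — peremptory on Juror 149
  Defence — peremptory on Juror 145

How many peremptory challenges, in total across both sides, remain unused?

2

Crown allotment: 2 base + 1 × 2 alternates = 4. Defence allotment: 2 base + 1 × 2 alternates = 4.
Crown peremptories used: #134, #143, #135, #149 — 4 (for-cause on #133, #133, #139 don't count).
Defence peremptories used: #138, #145 — 2 (the for-cause on #148 doesn't count).
Remaining: (4 − 4) + (4 − 2) = 2.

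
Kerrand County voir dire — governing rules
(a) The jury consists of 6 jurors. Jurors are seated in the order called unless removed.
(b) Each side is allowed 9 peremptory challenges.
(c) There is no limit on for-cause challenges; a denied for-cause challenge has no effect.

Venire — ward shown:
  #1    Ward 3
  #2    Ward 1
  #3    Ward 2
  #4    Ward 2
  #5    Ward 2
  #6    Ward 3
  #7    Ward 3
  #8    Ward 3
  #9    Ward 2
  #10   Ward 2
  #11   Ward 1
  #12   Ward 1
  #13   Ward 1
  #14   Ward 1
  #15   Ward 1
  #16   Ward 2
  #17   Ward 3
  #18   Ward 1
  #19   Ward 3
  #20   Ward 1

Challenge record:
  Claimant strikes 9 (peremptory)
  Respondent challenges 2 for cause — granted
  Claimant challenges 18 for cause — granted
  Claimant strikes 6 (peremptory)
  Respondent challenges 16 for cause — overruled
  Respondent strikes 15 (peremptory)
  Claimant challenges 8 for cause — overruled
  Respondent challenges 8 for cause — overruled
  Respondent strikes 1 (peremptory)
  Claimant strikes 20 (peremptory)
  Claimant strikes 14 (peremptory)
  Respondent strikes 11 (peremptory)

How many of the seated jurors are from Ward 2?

4

Removed: #1, #2, #6, #9, #11, #14, #15, #18, #20.
Seated jurors 1–6: #3, #4, #5, #7, #8, #10.
Of those, in Ward 2: #3, #4, #5, #10 → 4.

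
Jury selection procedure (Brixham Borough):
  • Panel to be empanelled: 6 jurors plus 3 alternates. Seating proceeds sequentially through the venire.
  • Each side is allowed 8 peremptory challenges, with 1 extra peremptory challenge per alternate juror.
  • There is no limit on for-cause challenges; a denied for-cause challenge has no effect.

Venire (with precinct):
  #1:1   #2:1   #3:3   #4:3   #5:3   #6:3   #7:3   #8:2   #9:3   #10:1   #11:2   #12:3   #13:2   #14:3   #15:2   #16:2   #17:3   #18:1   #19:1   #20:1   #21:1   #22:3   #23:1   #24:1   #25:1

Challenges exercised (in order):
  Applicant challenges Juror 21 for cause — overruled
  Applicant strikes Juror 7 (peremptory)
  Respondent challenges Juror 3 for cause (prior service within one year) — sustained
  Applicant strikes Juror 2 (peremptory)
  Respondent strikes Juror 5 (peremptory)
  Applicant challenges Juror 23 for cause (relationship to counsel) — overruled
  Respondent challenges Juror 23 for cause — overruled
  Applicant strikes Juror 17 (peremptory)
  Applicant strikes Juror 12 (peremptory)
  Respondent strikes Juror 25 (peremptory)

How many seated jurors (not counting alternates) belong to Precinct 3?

Removed: #2, #3, #5, #7, #12, #17, #25.
Seated jurors 1–6: #1, #4, #6, #8, #9, #10 (alternates #11, #13, #14 not counted).
Of those, in Precinct 3: #4, #6, #9 → 3.

3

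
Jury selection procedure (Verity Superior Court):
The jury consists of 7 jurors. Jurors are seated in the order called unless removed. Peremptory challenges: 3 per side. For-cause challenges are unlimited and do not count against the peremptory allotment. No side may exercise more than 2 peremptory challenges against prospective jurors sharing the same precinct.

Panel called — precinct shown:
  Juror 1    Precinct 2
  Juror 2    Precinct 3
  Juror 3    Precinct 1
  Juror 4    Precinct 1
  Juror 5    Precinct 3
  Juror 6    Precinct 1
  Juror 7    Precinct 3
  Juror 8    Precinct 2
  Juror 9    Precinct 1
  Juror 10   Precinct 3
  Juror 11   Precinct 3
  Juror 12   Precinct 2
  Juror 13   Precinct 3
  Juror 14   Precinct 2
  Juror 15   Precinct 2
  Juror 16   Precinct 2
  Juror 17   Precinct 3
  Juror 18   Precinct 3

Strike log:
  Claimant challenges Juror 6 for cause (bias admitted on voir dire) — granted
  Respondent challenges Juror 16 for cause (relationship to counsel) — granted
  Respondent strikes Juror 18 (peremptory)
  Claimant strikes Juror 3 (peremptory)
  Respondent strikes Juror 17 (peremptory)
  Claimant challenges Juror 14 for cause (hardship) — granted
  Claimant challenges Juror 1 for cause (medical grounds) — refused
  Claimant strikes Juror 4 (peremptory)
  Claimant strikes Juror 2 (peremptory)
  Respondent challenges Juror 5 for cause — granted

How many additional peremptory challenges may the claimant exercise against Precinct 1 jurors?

0

Claimant peremptories so far: #3, #4, #2 — 3 of 3 used, 0 left overall.
Against Precinct 1: #3, #4 — 2 used; per-precinct cap 2 leaves 0.
Binding limit: min(0, 0) = 0.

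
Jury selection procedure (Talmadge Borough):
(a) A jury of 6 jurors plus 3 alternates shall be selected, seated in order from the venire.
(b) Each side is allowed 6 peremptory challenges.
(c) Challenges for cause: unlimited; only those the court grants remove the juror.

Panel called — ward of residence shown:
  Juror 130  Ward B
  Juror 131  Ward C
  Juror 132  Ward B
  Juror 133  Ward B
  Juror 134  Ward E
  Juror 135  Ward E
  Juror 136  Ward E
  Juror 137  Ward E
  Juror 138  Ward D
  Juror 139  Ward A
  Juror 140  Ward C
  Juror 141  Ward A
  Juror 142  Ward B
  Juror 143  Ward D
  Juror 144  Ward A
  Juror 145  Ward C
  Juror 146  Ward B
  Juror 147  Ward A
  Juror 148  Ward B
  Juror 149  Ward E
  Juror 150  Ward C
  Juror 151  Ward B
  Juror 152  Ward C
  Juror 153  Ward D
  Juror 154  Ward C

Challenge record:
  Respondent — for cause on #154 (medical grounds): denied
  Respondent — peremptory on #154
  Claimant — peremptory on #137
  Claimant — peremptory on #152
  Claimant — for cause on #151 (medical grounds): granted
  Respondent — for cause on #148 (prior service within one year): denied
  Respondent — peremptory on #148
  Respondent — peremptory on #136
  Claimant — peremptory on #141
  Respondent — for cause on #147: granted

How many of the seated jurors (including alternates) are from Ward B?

3

Removed: #136, #137, #141, #147, #148, #151, #152, #154.
Seated (9 incl. alternates): #130, #131, #132, #133, #134, #135, #138, #139, #140.
Of those, in Ward B: #130, #132, #133 → 3.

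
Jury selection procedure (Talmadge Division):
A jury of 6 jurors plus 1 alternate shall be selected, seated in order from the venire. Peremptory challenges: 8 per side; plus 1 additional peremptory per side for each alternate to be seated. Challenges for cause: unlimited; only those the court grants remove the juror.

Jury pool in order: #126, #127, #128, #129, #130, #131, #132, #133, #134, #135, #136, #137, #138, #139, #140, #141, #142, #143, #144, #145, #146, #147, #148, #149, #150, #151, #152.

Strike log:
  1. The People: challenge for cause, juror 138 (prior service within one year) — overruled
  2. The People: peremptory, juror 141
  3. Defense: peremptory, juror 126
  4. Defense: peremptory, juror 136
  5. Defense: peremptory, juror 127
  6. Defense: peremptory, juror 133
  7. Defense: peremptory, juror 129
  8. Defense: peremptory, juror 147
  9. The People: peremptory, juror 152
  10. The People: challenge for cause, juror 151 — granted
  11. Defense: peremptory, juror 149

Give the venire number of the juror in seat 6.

135

Removed: #126, #127, #129, #133, #136, #141, #147, #149, #151, #152. (#138 stays — for-cause denied.)
Seating in order: seats 1–6 → #128, #130, #131, #132, #134, #135; alternates → #137.
So seat 6 is #135.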